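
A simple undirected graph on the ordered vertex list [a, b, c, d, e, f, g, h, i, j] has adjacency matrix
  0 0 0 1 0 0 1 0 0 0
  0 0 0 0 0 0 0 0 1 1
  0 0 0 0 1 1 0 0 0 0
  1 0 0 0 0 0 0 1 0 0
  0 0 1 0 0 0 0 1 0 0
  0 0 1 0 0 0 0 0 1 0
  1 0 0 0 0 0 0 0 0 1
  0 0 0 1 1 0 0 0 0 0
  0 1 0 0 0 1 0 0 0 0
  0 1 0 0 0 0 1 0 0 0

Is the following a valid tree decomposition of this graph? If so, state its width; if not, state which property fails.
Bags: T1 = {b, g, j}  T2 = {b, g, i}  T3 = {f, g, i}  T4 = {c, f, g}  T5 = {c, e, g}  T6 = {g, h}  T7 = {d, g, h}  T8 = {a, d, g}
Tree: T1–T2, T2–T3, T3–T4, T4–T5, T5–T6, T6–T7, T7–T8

A tree decomposition must satisfy three properties: every vertex lies in some bag; for every edge, both endpoints lie together in some bag; and for every vertex, the bags containing it form a connected subtree. Here edge (e,h) lies in no bag, so the decomposition is invalid.

No — edge (e,h) lies in no bag.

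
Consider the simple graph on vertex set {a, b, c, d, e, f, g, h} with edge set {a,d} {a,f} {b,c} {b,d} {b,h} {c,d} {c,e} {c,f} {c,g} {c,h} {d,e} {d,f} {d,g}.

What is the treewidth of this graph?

A width-2 tree decomposition is:
Bags: B1 = {c, d, e}  B2 = {c, d, g}  B3 = {c, d, f}  B4 = {b, c, d}  B5 = {b, c, h}  B6 = {a, d, f}
Tree: B1–B2, B1–B3, B1–B4, B4–B5, B3–B6
Every bag has size at most 3, so the width is 3 − 1 = 2 and tw(G) ≤ 2. On the other hand G contains the 3-clique {c, d, g}. A clique must lie in a single bag of any decomposition, so no decomposition can have width below 2. Therefore the treewidth is 2.

2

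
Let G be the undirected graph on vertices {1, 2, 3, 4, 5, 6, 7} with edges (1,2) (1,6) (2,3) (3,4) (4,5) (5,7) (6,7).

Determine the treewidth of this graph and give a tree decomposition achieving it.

Treewidth 2.
One optimal decomposition is:
Bags: B1 = {1, 2, 3}  B2 = {1, 3, 6}  B3 = {3, 6, 7}  B4 = {3, 5, 7}  B5 = {3, 4, 5}
Tree: B1–B2, B2–B3, B3–B4, B4–B5

The largest bag has 3 vertices, giving width 2; this decomposition certifies tw(G) ≤ 2. Since 3–2–1–6–7–5–4–3 is a cycle in G, G is not acyclic. Forests are exactly the graphs of treewidth ≤ 1, so tw(G) ≥ 2. Hence tw(G) = 2 exactly.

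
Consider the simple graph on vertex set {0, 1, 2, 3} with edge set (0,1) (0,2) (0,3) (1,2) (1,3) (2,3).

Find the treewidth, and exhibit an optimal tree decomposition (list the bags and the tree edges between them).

With just one bag of size 4, the width is 4 − 1 = 3, so tw(G) ≤ 3. For the lower bound, the 4 vertices {0, 1, 2, 3} are pairwise adjacent, and any tree decomposition puts a clique entirely inside one bag — forcing width ≥ 3. Combining the bounds, tw(G) = 3.

Treewidth 3.
One optimal decomposition is:
Bags: B1 = {0, 1, 2, 3}
Tree: (single bag)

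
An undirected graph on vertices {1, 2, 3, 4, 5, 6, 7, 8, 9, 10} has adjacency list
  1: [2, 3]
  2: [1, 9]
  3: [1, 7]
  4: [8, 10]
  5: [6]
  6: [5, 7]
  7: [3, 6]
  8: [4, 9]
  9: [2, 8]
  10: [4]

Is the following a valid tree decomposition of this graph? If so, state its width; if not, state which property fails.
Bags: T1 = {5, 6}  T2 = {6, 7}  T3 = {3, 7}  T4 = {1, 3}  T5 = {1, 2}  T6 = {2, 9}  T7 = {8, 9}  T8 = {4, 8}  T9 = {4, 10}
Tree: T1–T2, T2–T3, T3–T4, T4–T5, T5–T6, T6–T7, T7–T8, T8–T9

Yes; width 1.

Checking the three conditions: (i) the bags cover all of {1, 2, 3, 4, 5, 6, 7, 8, 9, 10}; (ii) for each edge, some bag contains both endpoints; (iii) the bags containing any fixed vertex form a subtree. All hold, so the decomposition is valid with width 2 − 1 = 1.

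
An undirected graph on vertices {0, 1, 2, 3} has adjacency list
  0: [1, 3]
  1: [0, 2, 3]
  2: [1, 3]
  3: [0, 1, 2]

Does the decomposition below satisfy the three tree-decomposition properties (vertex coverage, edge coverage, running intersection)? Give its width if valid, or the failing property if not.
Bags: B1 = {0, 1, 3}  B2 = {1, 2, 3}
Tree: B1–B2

Checking the three conditions: (i) the bags cover all of {0, 1, 2, 3}; (ii) for each edge, some bag contains both endpoints; (iii) the bags containing any fixed vertex form a subtree. All hold, so the decomposition is valid with width 3 − 1 = 2.

Yes; width 2.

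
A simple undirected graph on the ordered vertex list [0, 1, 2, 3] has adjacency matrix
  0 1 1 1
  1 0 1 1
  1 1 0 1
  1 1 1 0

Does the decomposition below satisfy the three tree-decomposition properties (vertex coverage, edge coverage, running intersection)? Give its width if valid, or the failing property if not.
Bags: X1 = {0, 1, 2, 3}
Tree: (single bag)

Yes; width 3.

Checking the three conditions: (i) the bags cover all of {0, 1, 2, 3}; (ii) for each edge, some bag contains both endpoints; (iii) the bags containing any fixed vertex form a subtree. All hold, so the decomposition is valid with width 4 − 1 = 3.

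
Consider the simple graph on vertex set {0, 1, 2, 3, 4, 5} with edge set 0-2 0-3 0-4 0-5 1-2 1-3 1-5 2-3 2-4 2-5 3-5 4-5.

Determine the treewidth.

A width-3 tree decomposition is:
Bags: B1 = {0, 2, 4, 5}  B2 = {0, 2, 3, 5}  B3 = {1, 2, 3, 5}
Tree: B1–B2, B2–B3
The largest bag has 4 vertices, giving width 3; this decomposition certifies tw(G) ≤ 3. For the lower bound, the 4 vertices {0, 2, 3, 5} are pairwise adjacent, and any tree decomposition puts a clique entirely inside one bag — forcing width ≥ 3. The upper and lower bounds meet at 3, so that is the treewidth.

3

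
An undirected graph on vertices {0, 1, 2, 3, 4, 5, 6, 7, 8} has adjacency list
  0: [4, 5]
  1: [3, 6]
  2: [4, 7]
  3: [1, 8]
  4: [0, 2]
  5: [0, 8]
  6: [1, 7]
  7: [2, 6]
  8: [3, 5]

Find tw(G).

2

A width-2 tree decomposition is:
Bags: B1 = {1, 3, 6}  B2 = {3, 6, 7}  B3 = {2, 3, 7}  B4 = {2, 3, 4}  B5 = {0, 3, 4}  B6 = {0, 3, 5}  B7 = {3, 5, 8}
Tree: B1–B2, B2–B3, B3–B4, B4–B5, B5–B6, B6–B7
Every bag has size at most 3, so the width is 3 − 1 = 2 and tw(G) ≤ 2. The edges 3–1–6–7–2–4–0–5–8–3 form a cycle, so G is not a tree and its treewidth is at least 2. Combining the bounds, tw(G) = 2.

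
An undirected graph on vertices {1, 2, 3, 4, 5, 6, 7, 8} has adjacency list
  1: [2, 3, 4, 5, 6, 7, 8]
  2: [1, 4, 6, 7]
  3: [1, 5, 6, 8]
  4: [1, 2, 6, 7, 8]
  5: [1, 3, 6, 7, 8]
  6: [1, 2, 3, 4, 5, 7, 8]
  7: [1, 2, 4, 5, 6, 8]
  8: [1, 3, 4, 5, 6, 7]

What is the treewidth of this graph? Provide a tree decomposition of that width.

Each bag holds 5 vertices, so the decomposition has width 4, which upper-bounds the treewidth. For the lower bound, the 5 vertices {1, 3, 5, 6, 8} are pairwise adjacent, and any tree decomposition puts a clique entirely inside one bag — forcing width ≥ 4. Hence tw(G) = 4 exactly.

Treewidth 4.
Bags: B1 = {1, 4, 6, 7, 8}  B2 = {1, 5, 6, 7, 8}  B3 = {1, 2, 4, 6, 7}  B4 = {1, 3, 5, 6, 8}
Tree: B1–B2, B1–B3, B2–B4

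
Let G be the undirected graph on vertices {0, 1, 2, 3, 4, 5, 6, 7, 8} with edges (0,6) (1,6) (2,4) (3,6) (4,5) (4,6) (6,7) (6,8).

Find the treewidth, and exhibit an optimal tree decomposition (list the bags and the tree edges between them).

Each bag holds 2 vertices, so the decomposition has width 1, which upper-bounds the treewidth. G has an edge, so its treewidth is at least 1. Therefore the treewidth is 1.

Treewidth 1.
One such decomposition:
Bags: B1 = {4, 6}  B2 = {3, 6}  B3 = {0, 6}  B4 = {6, 7}  B5 = {1, 6}  B6 = {2, 4}  B7 = {6, 8}  B8 = {4, 5}
Tree: B1–B2, B2–B3, B2–B4, B2–B5, B1–B6, B2–B7, B1–B8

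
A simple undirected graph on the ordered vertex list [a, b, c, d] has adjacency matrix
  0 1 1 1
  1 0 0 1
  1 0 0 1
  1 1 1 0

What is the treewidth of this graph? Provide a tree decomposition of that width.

Treewidth 2.
Bags: B1 = {a, b, d}  B2 = {a, c, d}
Tree: B1–B2

Each bag holds 3 vertices, so the decomposition has width 2, which upper-bounds the treewidth. For the lower bound, the 3 vertices {a, c, d} are pairwise adjacent, and any tree decomposition puts a clique entirely inside one bag — forcing width ≥ 2. Therefore the treewidth is 2.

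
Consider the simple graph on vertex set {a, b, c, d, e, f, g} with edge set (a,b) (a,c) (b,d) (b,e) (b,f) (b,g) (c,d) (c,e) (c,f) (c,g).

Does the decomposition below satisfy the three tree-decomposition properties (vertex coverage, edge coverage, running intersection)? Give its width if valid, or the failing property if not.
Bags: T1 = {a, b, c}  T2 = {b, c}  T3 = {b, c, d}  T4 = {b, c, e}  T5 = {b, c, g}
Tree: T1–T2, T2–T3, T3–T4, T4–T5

A tree decomposition must satisfy three properties: every vertex lies in some bag; for every edge, both endpoints lie together in some bag; and for every vertex, the bags containing it form a connected subtree. Here vertex f appears in no bag, so the decomposition is invalid.

No — vertex f appears in no bag.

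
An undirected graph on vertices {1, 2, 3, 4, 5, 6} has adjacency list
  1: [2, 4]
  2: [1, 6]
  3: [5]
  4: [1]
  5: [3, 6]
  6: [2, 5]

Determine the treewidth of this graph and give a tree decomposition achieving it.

Treewidth 1.
One such decomposition:
Bags: B1 = {3, 5}  B2 = {5, 6}  B3 = {2, 6}  B4 = {1, 2}  B5 = {1, 4}
Tree: B1–B2, B2–B3, B3–B4, B4–B5

Each bag holds 2 vertices, so the decomposition has width 1, which upper-bounds the treewidth. G has an edge, so its treewidth is at least 1. Combining the bounds, tw(G) = 1.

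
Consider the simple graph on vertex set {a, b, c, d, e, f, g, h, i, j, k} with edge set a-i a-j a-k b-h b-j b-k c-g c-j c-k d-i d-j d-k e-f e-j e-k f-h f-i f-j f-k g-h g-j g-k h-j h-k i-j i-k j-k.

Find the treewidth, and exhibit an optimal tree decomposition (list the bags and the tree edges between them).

Treewidth 3.
Bags: B1 = {d, i, j, k}  B2 = {a, i, j, k}  B3 = {f, i, j, k}  B4 = {f, h, j, k}  B5 = {e, f, j, k}  B6 = {g, h, j, k}  B7 = {c, g, j, k}  B8 = {b, h, j, k}
Tree: B1–B2, B2–B3, B3–B4, B3–B5, B4–B6, B6–B7, B4–B8

Each bag holds 4 vertices, so the decomposition has width 3, which upper-bounds the treewidth. On the other hand G contains the 4-clique {d, i, j, k}. A clique must lie in a single bag of any decomposition, so no decomposition can have width below 3. Combining the bounds, tw(G) = 3.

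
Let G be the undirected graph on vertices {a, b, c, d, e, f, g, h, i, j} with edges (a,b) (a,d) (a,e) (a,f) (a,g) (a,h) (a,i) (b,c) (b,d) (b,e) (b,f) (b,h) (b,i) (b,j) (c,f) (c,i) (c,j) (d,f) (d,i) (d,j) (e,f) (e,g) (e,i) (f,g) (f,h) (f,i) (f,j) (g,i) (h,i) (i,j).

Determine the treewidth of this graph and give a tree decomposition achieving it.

Treewidth 4.
One optimal decomposition is:
Bags: B1 = {a, b, d, f, i}  B2 = {b, d, f, i, j}  B3 = {a, b, e, f, i}  B4 = {b, c, f, i, j}  B5 = {a, b, f, h, i}  B6 = {a, e, f, g, i}
Tree: B1–B2, B1–B3, B2–B4, B1–B5, B3–B6

Every bag has size at most 5, so the width is 5 − 1 = 4 and tw(G) ≤ 4. Conversely, {a, e, f, g, i} is a clique of size 5, and the vertices of any clique must share a bag in every tree decomposition; so some bag has ≥ 5 vertices and tw(G) ≥ 4. Hence tw(G) = 4 exactly.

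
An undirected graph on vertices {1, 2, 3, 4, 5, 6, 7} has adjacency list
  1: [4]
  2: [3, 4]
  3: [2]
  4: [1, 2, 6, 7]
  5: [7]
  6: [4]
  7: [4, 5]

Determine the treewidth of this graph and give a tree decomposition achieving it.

Every bag has size at most 2, so the width is 2 − 1 = 1 and tw(G) ≤ 1. Since G has at least one edge (e.g. 7–4), it is not an edgeless graph, so tw(G) ≥ 1. Combining the bounds, tw(G) = 1.

Treewidth 1.
Bags: B1 = {4, 7}  B2 = {1, 4}  B3 = {5, 7}  B4 = {2, 4}  B5 = {2, 3}  B6 = {4, 6}
Tree: B1–B2, B1–B3, B2–B4, B4–B5, B2–B6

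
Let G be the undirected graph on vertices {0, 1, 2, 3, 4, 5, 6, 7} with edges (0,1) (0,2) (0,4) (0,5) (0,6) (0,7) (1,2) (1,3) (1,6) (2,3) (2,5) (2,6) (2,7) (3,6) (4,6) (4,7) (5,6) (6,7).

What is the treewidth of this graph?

A width-3 tree decomposition is:
Bags: B1 = {0, 2, 5, 6}  B2 = {0, 1, 2, 6}  B3 = {0, 2, 6, 7}  B4 = {1, 2, 3, 6}  B5 = {0, 4, 6, 7}
Tree: B1–B2, B1–B3, B2–B4, B3–B5
The largest bag has 4 vertices, giving width 3; this decomposition certifies tw(G) ≤ 3. On the other hand G contains the 4-clique {0, 1, 2, 6}. A clique must lie in a single bag of any decomposition, so no decomposition can have width below 3. Therefore the treewidth is 3.

3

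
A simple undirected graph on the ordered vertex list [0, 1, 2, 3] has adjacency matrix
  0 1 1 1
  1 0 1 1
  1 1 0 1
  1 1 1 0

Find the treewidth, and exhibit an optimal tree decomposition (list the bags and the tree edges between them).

A single bag containing all 4 vertices is trivially a valid decomposition of width 3. On the other hand G contains the 4-clique {0, 1, 2, 3}. A clique must lie in a single bag of any decomposition, so no decomposition can have width below 3. Therefore the treewidth is 3.

Treewidth 3.
Bags: B1 = {0, 1, 2, 3}
Tree: (single bag)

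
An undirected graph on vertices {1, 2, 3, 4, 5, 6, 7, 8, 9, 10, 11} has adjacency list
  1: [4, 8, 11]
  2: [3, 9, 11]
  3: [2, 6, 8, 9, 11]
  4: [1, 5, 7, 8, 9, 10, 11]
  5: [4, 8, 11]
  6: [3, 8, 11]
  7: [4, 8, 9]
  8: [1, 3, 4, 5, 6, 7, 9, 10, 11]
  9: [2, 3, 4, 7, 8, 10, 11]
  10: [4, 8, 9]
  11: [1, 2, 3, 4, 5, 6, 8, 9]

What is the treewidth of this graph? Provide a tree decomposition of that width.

Each bag holds 4 vertices, so the decomposition has width 3, which upper-bounds the treewidth. For the lower bound, the 4 vertices {3, 8, 9, 11} are pairwise adjacent, and any tree decomposition puts a clique entirely inside one bag — forcing width ≥ 3. Combining the bounds, tw(G) = 3.

Treewidth 3.
One optimal decomposition is:
Bags: B1 = {4, 8, 9, 11}  B2 = {3, 8, 9, 11}  B3 = {3, 6, 8, 11}  B4 = {4, 5, 8, 11}  B5 = {4, 8, 9, 10}  B6 = {2, 3, 9, 11}  B7 = {1, 4, 8, 11}  B8 = {4, 7, 8, 9}
Tree: B1–B2, B2–B3, B1–B4, B1–B5, B2–B6, B4–B7, B5–B8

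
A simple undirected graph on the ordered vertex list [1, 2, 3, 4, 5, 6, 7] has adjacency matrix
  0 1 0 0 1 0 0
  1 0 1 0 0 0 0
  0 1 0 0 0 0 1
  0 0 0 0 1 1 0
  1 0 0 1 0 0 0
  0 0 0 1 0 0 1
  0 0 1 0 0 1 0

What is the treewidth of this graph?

2

A width-2 tree decomposition is:
Bags: B1 = {3, 6, 7}  B2 = {3, 4, 6}  B3 = {3, 4, 5}  B4 = {1, 3, 5}  B5 = {1, 2, 3}
Tree: B1–B2, B2–B3, B3–B4, B4–B5
Every bag has size at most 3, so the width is 3 − 1 = 2 and tw(G) ≤ 2. Since 3–7–6–4–5–1–2–3 is a cycle in G, G is not acyclic. Forests are exactly the graphs of treewidth ≤ 1, so tw(G) ≥ 2. Combining the bounds, tw(G) = 2.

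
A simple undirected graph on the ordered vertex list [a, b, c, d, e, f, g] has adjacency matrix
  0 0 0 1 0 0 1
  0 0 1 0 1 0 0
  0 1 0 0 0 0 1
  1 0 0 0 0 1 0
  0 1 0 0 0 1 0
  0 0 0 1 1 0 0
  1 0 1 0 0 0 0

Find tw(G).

2

A width-2 tree decomposition is:
Bags: B1 = {a, d, f}  B2 = {a, e, f}  B3 = {a, b, e}  B4 = {a, b, c}  B5 = {a, c, g}
Tree: B1–B2, B2–B3, B3–B4, B4–B5
Each bag holds 3 vertices, so the decomposition has width 2, which upper-bounds the treewidth. Since a–d–f–e–b–c–g–a is a cycle in G, G is not acyclic. Forests are exactly the graphs of treewidth ≤ 1, so tw(G) ≥ 2. Therefore the treewidth is 2.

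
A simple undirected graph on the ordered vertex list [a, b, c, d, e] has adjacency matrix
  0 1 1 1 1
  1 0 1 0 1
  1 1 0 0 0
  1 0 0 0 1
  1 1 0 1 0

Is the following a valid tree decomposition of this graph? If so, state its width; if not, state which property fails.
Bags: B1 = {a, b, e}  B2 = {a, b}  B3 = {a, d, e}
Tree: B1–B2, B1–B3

No — vertex c appears in no bag.

A tree decomposition must satisfy three properties: every vertex lies in some bag; for every edge, both endpoints lie together in some bag; and for every vertex, the bags containing it form a connected subtree. Here vertex c appears in no bag, so the decomposition is invalid.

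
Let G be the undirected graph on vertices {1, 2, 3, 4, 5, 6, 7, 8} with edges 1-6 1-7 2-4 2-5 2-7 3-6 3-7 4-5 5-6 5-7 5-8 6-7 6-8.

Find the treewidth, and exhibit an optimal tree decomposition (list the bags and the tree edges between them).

The largest bag has 3 vertices, giving width 2; this decomposition certifies tw(G) ≤ 2. For the lower bound, the 3 vertices {1, 6, 7} are pairwise adjacent, and any tree decomposition puts a clique entirely inside one bag — forcing width ≥ 2. Therefore the treewidth is 2.

Treewidth 2.
One such decomposition:
Bags: B1 = {1, 6, 7}  B2 = {5, 6, 7}  B3 = {2, 5, 7}  B4 = {2, 4, 5}  B5 = {5, 6, 8}  B6 = {3, 6, 7}
Tree: B1–B2, B2–B3, B3–B4, B2–B5, B2–B6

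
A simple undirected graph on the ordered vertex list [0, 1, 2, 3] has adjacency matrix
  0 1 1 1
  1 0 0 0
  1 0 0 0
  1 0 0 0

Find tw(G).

A width-1 tree decomposition is:
Bags: B1 = {0, 3}  B2 = {0, 2}  B3 = {0, 1}
Tree: B1–B2, B2–B3
Every bag has size at most 2, so the width is 2 − 1 = 1 and tw(G) ≤ 1. Any graph with an edge has treewidth ≥ 1, and G has the edge 0–3. Combining the bounds, tw(G) = 1.

1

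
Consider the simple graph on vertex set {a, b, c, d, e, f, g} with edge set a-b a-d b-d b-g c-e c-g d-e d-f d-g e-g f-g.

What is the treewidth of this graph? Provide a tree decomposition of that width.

Every bag has size at most 3, so the width is 3 − 1 = 2 and tw(G) ≤ 2. On the other hand G contains the 3-clique {d, e, g}. A clique must lie in a single bag of any decomposition, so no decomposition can have width below 2. Combining the bounds, tw(G) = 2.

Treewidth 2.
One such decomposition:
Bags: B1 = {d, e, g}  B2 = {b, d, g}  B3 = {c, e, g}  B4 = {d, f, g}  B5 = {a, b, d}
Tree: B1–B2, B1–B3, B2–B4, B2–B5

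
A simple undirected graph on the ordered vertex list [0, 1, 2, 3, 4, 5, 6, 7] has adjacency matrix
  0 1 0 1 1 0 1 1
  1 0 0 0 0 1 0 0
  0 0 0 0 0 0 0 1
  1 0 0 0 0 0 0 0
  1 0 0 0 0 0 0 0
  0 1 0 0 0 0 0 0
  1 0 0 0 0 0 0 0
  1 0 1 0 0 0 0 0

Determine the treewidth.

A width-1 tree decomposition is:
Bags: B1 = {0, 1}  B2 = {0, 3}  B3 = {0, 7}  B4 = {0, 6}  B5 = {0, 4}  B6 = {2, 7}  B7 = {1, 5}
Tree: B1–B2, B1–B3, B2–B4, B1–B5, B3–B6, B1–B7
The largest bag has 2 vertices, giving width 1; this decomposition certifies tw(G) ≤ 1. G has an edge, so its treewidth is at least 1. Hence tw(G) = 1 exactly.

1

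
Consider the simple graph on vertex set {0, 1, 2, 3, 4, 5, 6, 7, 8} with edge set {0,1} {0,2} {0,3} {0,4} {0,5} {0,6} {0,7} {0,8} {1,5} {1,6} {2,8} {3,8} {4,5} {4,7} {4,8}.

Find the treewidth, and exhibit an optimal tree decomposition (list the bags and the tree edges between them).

Every bag has size at most 3, so the width is 3 − 1 = 2 and tw(G) ≤ 2. On the other hand G contains the 3-clique {0, 1, 5}. A clique must lie in a single bag of any decomposition, so no decomposition can have width below 2. Therefore the treewidth is 2.

Treewidth 2.
One optimal decomposition is:
Bags: B1 = {0, 4, 5}  B2 = {0, 4, 7}  B3 = {0, 4, 8}  B4 = {0, 1, 5}  B5 = {0, 2, 8}  B6 = {0, 1, 6}  B7 = {0, 3, 8}
Tree: B1–B2, B1–B3, B1–B4, B3–B5, B4–B6, B3–B7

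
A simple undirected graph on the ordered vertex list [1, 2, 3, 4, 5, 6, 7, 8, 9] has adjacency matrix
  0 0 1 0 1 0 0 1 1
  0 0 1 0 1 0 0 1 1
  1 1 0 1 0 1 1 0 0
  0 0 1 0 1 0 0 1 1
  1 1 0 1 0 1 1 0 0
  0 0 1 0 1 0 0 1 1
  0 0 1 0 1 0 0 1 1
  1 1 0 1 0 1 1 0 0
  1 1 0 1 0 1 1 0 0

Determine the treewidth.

4

A width-4 tree decomposition is:
Bags: B1 = {3, 5, 6, 8, 9}  B2 = {2, 3, 5, 8, 9}  B3 = {1, 3, 5, 8, 9}  B4 = {3, 4, 5, 8, 9}  B5 = {3, 5, 7, 8, 9}
Tree: B1–B2, B2–B3, B3–B4, B4–B5
Each bag holds 5 vertices, so the decomposition has width 4, which upper-bounds the treewidth. For the lower bound: the 5 vertex sets {6,9}, {2,5}, {1,8}, {3}, {4} are disjoint, each induces a connected subgraph, and every pair is joined by at least one edge of G. Contracting each set to a single vertex therefore yields K_{5} as a minor, and since treewidth is minor-monotone, tw(G) ≥ tw(K_{5}) = 4. The upper and lower bounds meet at 4, so that is the treewidth.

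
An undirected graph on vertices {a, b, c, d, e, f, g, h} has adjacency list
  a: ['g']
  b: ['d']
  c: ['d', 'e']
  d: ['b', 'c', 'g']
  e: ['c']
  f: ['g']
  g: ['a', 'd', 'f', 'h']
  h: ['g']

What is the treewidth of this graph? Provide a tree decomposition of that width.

Treewidth 1.
One optimal decomposition is:
Bags: B1 = {a, g}  B2 = {d, g}  B3 = {g, h}  B4 = {f, g}  B5 = {c, d}  B6 = {b, d}  B7 = {c, e}
Tree: B1–B2, B1–B3, B1–B4, B2–B5, B5–B6, B5–B7

Every bag has size at most 2, so the width is 2 − 1 = 1 and tw(G) ≤ 1. Any graph with an edge has treewidth ≥ 1, and G has the edge a–g. Combining the bounds, tw(G) = 1.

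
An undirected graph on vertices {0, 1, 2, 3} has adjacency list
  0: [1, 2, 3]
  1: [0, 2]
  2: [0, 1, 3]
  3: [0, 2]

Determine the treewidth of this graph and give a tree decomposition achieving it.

Treewidth 2.
One optimal decomposition is:
Bags: B1 = {0, 1, 2}  B2 = {0, 2, 3}
Tree: B1–B2

Each bag holds 3 vertices, so the decomposition has width 2, which upper-bounds the treewidth. On the other hand G contains the 3-clique {0, 1, 2}. A clique must lie in a single bag of any decomposition, so no decomposition can have width below 2. Hence tw(G) = 2 exactly.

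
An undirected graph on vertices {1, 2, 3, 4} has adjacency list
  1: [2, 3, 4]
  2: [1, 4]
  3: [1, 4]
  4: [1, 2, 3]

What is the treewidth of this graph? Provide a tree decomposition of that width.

The largest bag has 3 vertices, giving width 2; this decomposition certifies tw(G) ≤ 2. On the other hand G contains the 3-clique {1, 2, 4}. A clique must lie in a single bag of any decomposition, so no decomposition can have width below 2. Therefore the treewidth is 2.

Treewidth 2.
One such decomposition:
Bags: B1 = {1, 2, 4}  B2 = {1, 3, 4}
Tree: B1–B2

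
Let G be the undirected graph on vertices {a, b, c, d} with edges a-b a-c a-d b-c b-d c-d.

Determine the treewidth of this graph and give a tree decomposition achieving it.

With just one bag of size 4, the width is 4 − 1 = 3, so tw(G) ≤ 3. For the lower bound, the 4 vertices {a, b, c, d} are pairwise adjacent, and any tree decomposition puts a clique entirely inside one bag — forcing width ≥ 3. Therefore the treewidth is 3.

Treewidth 3.
One optimal decomposition is:
Bags: B1 = {a, b, c, d}
Tree: (single bag)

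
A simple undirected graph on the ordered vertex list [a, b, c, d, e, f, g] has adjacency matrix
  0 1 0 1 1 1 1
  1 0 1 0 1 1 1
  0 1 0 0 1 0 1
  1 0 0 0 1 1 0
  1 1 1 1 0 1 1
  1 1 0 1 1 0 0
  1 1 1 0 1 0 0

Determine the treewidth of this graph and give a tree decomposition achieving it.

Treewidth 3.
One such decomposition:
Bags: B1 = {a, b, e, g}  B2 = {a, b, e, f}  B3 = {a, d, e, f}  B4 = {b, c, e, g}
Tree: B1–B2, B2–B3, B1–B4

Each bag holds 4 vertices, so the decomposition has width 3, which upper-bounds the treewidth. On the other hand G contains the 4-clique {a, d, e, f}. A clique must lie in a single bag of any decomposition, so no decomposition can have width below 3. Therefore the treewidth is 3.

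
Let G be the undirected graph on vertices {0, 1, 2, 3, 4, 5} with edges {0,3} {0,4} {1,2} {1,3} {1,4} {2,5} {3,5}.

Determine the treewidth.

2

A width-2 tree decomposition is:
Bags: B1 = {0, 3, 4}  B2 = {1, 3, 4}  B3 = {1, 3, 5}  B4 = {1, 2, 5}
Tree: B1–B2, B2–B3, B3–B4
Every bag has size at most 3, so the width is 3 − 1 = 2 and tw(G) ≤ 2. For the lower bound, G contains the cycle 0–4–1–3–0, so G is not a forest; only forests have treewidth ≤ 1, hence tw(G) ≥ 2. Therefore the treewidth is 2.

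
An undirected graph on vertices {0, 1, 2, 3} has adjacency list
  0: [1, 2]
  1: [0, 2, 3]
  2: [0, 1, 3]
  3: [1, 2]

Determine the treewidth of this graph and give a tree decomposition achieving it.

Every bag has size at most 3, so the width is 3 − 1 = 2 and tw(G) ≤ 2. On the other hand G contains the 3-clique {0, 1, 2}. A clique must lie in a single bag of any decomposition, so no decomposition can have width below 2. Therefore the treewidth is 2.

Treewidth 2.
One optimal decomposition is:
Bags: B1 = {0, 1, 2}  B2 = {1, 2, 3}
Tree: B1–B2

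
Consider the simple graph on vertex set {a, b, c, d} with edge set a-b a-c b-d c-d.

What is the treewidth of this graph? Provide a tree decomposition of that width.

The largest bag has 3 vertices, giving width 2; this decomposition certifies tw(G) ≤ 2. Since d–b–a–c–d is a cycle in G, G is not acyclic. Forests are exactly the graphs of treewidth ≤ 1, so tw(G) ≥ 2. Combining the bounds, tw(G) = 2.

Treewidth 2.
One optimal decomposition is:
Bags: B1 = {a, b, d}  B2 = {a, c, d}
Tree: B1–B2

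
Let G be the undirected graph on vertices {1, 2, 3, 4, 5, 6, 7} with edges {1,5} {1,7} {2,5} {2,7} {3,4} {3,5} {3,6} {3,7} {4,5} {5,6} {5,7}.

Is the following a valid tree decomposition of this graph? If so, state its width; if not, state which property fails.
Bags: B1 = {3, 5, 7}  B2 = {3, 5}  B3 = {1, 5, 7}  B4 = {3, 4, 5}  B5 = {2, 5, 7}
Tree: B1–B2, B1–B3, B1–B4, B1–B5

No — vertex 6 appears in no bag.

A tree decomposition must satisfy three properties: every vertex lies in some bag; for every edge, both endpoints lie together in some bag; and for every vertex, the bags containing it form a connected subtree. Here vertex 6 appears in no bag, so the decomposition is invalid.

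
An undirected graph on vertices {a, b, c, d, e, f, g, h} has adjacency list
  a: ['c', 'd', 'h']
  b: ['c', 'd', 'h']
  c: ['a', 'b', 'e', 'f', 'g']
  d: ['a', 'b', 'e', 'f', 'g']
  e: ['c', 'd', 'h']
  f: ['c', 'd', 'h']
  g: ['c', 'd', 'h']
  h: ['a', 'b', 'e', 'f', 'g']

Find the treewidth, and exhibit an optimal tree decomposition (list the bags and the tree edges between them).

Treewidth 3.
One optimal decomposition is:
Bags: B1 = {a, c, d, h}  B2 = {c, d, e, h}  B3 = {b, c, d, h}  B4 = {c, d, f, h}  B5 = {c, d, g, h}
Tree: B1–B2, B2–B3, B3–B4, B4–B5

The largest bag has 4 vertices, giving width 3; this decomposition certifies tw(G) ≤ 3. For the lower bound: the 4 vertex sets {a,d}, {c,e}, {h}, {b} are disjoint, each induces a connected subgraph, and every pair is joined by at least one edge of G. Contracting each set to a single vertex therefore yields K_{4} as a minor, and since treewidth is minor-monotone, tw(G) ≥ tw(K_{4}) = 3. The upper and lower bounds meet at 3, so that is the treewidth.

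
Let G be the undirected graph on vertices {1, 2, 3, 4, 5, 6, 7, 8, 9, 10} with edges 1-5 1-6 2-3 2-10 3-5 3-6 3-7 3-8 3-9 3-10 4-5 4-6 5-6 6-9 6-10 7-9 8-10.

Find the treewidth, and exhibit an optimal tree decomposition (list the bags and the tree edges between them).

Treewidth 2.
Bags: B1 = {3, 6, 9}  B2 = {3, 5, 6}  B3 = {3, 7, 9}  B4 = {3, 6, 10}  B5 = {1, 5, 6}  B6 = {3, 8, 10}  B7 = {4, 5, 6}  B8 = {2, 3, 10}
Tree: B1–B2, B1–B3, B1–B4, B2–B5, B4–B6, B2–B7, B4–B8

Every bag has size at most 3, so the width is 3 − 1 = 2 and tw(G) ≤ 2. For the lower bound, the 3 vertices {1, 5, 6} are pairwise adjacent, and any tree decomposition puts a clique entirely inside one bag — forcing width ≥ 2. Hence tw(G) = 2 exactly.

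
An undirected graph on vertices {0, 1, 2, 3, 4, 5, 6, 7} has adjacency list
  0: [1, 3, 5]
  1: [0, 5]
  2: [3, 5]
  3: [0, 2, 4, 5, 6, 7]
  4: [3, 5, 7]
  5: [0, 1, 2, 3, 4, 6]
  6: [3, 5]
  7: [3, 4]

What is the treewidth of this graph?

2

A width-2 tree decomposition is:
Bags: B1 = {3, 4, 5}  B2 = {0, 3, 5}  B3 = {0, 1, 5}  B4 = {3, 5, 6}  B5 = {3, 4, 7}  B6 = {2, 3, 5}
Tree: B1–B2, B2–B3, B2–B4, B1–B5, B2–B6
The largest bag has 3 vertices, giving width 2; this decomposition certifies tw(G) ≤ 2. For the lower bound, the 3 vertices {0, 1, 5} are pairwise adjacent, and any tree decomposition puts a clique entirely inside one bag — forcing width ≥ 2. Therefore the treewidth is 2.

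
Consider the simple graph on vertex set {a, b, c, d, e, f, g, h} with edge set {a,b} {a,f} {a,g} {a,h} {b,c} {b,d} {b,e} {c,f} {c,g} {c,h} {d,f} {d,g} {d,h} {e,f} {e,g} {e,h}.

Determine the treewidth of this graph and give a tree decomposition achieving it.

The largest bag has 5 vertices, giving width 4; this decomposition certifies tw(G) ≤ 4. For the lower bound: the 5 vertex sets {a,f}, {d,g}, {e,h}, {c}, {b} are disjoint, each induces a connected subgraph, and every pair is joined by at least one edge of G. Contracting each set to a single vertex therefore yields K_{5} as a minor, and since treewidth is minor-monotone, tw(G) ≥ tw(K_{5}) = 4. Therefore the treewidth is 4.

Treewidth 4.
Bags: B1 = {a, c, d, e, f}  B2 = {a, c, d, e, g}  B3 = {a, c, d, e, h}  B4 = {a, b, c, d, e}
Tree: B1–B2, B2–B3, B3–B4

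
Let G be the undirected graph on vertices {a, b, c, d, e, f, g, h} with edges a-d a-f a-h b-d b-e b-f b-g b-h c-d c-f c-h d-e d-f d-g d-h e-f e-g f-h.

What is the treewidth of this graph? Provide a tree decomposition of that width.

Every bag has size at most 4, so the width is 4 − 1 = 3 and tw(G) ≤ 3. On the other hand G contains the 4-clique {b, d, e, g}. A clique must lie in a single bag of any decomposition, so no decomposition can have width below 3. Combining the bounds, tw(G) = 3.

Treewidth 3.
Bags: B1 = {c, d, f, h}  B2 = {b, d, f, h}  B3 = {b, d, e, f}  B4 = {a, d, f, h}  B5 = {b, d, e, g}
Tree: B1–B2, B2–B3, B1–B4, B3–B5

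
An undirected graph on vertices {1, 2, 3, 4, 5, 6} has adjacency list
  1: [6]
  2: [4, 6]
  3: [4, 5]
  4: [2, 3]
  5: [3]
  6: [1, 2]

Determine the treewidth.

1

A width-1 tree decomposition is:
Bags: B1 = {1, 6}  B2 = {2, 6}  B3 = {2, 4}  B4 = {3, 4}  B5 = {3, 5}
Tree: B1–B2, B2–B3, B3–B4, B4–B5
The largest bag has 2 vertices, giving width 1; this decomposition certifies tw(G) ≤ 1. Any graph with an edge has treewidth ≥ 1, and G has the edge 1–6. Hence tw(G) = 1 exactly.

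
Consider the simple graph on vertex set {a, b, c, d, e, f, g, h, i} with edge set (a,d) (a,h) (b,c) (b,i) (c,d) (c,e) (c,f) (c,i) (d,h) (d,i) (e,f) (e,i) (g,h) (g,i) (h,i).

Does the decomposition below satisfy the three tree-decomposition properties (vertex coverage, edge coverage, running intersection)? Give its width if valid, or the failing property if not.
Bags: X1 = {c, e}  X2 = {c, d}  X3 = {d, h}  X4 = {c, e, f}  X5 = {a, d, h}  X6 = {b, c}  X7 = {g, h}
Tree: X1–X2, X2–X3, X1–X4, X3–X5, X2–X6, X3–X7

No — vertex i appears in no bag.

A tree decomposition must satisfy three properties: every vertex lies in some bag; for every edge, both endpoints lie together in some bag; and for every vertex, the bags containing it form a connected subtree. Here vertex i appears in no bag, so the decomposition is invalid.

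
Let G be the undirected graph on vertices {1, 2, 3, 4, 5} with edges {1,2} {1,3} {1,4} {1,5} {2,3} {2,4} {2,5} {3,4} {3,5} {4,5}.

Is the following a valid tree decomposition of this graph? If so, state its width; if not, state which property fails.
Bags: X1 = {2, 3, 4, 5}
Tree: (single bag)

No — vertex 1 appears in no bag.

A tree decomposition must satisfy three properties: every vertex lies in some bag; for every edge, both endpoints lie together in some bag; and for every vertex, the bags containing it form a connected subtree. Here vertex 1 appears in no bag, so the decomposition is invalid.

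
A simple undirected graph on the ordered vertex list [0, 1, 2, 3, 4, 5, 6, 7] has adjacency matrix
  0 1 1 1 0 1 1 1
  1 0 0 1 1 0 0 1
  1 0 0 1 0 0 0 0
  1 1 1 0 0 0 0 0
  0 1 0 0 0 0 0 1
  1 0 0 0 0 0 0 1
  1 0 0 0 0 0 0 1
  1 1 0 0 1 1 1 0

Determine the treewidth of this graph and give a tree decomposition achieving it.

Every bag has size at most 3, so the width is 3 − 1 = 2 and tw(G) ≤ 2. On the other hand G contains the 3-clique {0, 2, 3}. A clique must lie in a single bag of any decomposition, so no decomposition can have width below 2. Therefore the treewidth is 2.

Treewidth 2.
One optimal decomposition is:
Bags: B1 = {0, 1, 7}  B2 = {0, 5, 7}  B3 = {0, 1, 3}  B4 = {0, 6, 7}  B5 = {1, 4, 7}  B6 = {0, 2, 3}
Tree: B1–B2, B1–B3, B1–B4, B1–B5, B3–B6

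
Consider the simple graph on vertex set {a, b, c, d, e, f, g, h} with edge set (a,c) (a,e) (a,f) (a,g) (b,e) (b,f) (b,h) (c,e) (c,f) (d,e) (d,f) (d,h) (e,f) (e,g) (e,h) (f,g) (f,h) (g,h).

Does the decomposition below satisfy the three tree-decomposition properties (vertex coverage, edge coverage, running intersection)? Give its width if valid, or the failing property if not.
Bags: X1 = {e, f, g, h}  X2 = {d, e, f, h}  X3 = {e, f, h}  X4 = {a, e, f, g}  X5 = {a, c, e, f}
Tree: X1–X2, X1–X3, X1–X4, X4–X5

No — vertex b appears in no bag.

A tree decomposition must satisfy three properties: every vertex lies in some bag; for every edge, both endpoints lie together in some bag; and for every vertex, the bags containing it form a connected subtree. Here vertex b appears in no bag, so the decomposition is invalid.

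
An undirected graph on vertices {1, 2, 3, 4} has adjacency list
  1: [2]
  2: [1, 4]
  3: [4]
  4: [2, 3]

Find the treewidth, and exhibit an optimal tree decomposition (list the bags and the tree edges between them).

Each bag holds 2 vertices, so the decomposition has width 1, which upper-bounds the treewidth. Since G has at least one edge (e.g. 1–2), it is not an edgeless graph, so tw(G) ≥ 1. Combining the bounds, tw(G) = 1.

Treewidth 1.
One such decomposition:
Bags: B1 = {1, 2}  B2 = {2, 4}  B3 = {3, 4}
Tree: B1–B2, B2–B3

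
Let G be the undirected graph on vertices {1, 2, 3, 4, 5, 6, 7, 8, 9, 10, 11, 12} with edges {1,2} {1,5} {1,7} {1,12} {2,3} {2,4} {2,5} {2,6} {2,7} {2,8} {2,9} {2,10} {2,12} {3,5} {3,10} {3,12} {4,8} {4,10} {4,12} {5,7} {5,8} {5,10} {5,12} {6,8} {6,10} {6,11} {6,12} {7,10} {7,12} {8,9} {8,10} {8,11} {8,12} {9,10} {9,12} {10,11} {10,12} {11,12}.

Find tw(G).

A width-4 tree decomposition is:
Bags: B1 = {2, 5, 8, 10, 12}  B2 = {2, 8, 9, 10, 12}  B3 = {2, 6, 8, 10, 12}  B4 = {2, 5, 7, 10, 12}  B5 = {2, 3, 5, 10, 12}  B6 = {6, 8, 10, 11, 12}  B7 = {2, 4, 8, 10, 12}  B8 = {1, 2, 5, 7, 12}
Tree: B1–B2, B1–B3, B1–B4, B1–B5, B3–B6, B3–B7, B4–B8
Each bag holds 5 vertices, so the decomposition has width 4, which upper-bounds the treewidth. Conversely, {1, 2, 5, 7, 12} is a clique of size 5, and the vertices of any clique must share a bag in every tree decomposition; so some bag has ≥ 5 vertices and tw(G) ≥ 4. Hence tw(G) = 4 exactly.

4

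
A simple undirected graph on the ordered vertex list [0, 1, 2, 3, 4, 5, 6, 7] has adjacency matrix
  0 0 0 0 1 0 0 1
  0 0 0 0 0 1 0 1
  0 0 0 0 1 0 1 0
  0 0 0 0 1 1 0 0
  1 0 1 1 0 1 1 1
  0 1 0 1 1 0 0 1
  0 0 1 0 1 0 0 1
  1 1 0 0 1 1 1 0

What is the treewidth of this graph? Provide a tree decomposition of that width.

Treewidth 2.
One optimal decomposition is:
Bags: B1 = {0, 4, 7}  B2 = {4, 5, 7}  B3 = {4, 6, 7}  B4 = {2, 4, 6}  B5 = {3, 4, 5}  B6 = {1, 5, 7}
Tree: B1–B2, B2–B3, B3–B4, B2–B5, B2–B6

Each bag holds 3 vertices, so the decomposition has width 2, which upper-bounds the treewidth. Conversely, {1, 5, 7} is a clique of size 3, and the vertices of any clique must share a bag in every tree decomposition; so some bag has ≥ 3 vertices and tw(G) ≥ 2. Hence tw(G) = 2 exactly.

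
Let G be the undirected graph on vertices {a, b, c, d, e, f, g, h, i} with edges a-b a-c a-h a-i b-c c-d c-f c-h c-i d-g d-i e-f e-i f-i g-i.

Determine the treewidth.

A width-2 tree decomposition is:
Bags: B1 = {a, c, i}  B2 = {a, b, c}  B3 = {c, d, i}  B4 = {c, f, i}  B5 = {d, g, i}  B6 = {e, f, i}  B7 = {a, c, h}
Tree: B1–B2, B1–B3, B1–B4, B3–B5, B4–B6, B2–B7
The largest bag has 3 vertices, giving width 2; this decomposition certifies tw(G) ≤ 2. For the lower bound, the 3 vertices {a, c, h} are pairwise adjacent, and any tree decomposition puts a clique entirely inside one bag — forcing width ≥ 2. Hence tw(G) = 2 exactly.

2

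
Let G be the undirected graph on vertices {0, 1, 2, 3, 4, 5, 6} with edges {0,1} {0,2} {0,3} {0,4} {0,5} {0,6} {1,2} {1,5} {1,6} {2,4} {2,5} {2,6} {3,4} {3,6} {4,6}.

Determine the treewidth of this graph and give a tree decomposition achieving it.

Treewidth 3.
Bags: B1 = {0, 2, 4, 6}  B2 = {0, 1, 2, 6}  B3 = {0, 3, 4, 6}  B4 = {0, 1, 2, 5}
Tree: B1–B2, B1–B3, B2–B4

Each bag holds 4 vertices, so the decomposition has width 3, which upper-bounds the treewidth. For the lower bound, the 4 vertices {0, 1, 2, 5} are pairwise adjacent, and any tree decomposition puts a clique entirely inside one bag — forcing width ≥ 3. Hence tw(G) = 3 exactly.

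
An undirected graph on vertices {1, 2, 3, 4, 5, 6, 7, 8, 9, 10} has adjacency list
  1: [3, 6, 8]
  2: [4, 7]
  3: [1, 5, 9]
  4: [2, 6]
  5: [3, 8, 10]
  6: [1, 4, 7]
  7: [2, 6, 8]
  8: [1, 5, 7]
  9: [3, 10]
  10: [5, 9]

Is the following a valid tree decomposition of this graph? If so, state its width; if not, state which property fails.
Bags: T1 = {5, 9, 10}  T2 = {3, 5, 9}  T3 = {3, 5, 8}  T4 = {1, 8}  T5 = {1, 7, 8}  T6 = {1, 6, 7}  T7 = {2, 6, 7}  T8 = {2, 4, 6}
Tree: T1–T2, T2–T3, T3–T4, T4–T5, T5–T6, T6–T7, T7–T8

No — edge (3,1) lies in no bag.

A tree decomposition must satisfy three properties: every vertex lies in some bag; for every edge, both endpoints lie together in some bag; and for every vertex, the bags containing it form a connected subtree. Here edge (3,1) lies in no bag, so the decomposition is invalid.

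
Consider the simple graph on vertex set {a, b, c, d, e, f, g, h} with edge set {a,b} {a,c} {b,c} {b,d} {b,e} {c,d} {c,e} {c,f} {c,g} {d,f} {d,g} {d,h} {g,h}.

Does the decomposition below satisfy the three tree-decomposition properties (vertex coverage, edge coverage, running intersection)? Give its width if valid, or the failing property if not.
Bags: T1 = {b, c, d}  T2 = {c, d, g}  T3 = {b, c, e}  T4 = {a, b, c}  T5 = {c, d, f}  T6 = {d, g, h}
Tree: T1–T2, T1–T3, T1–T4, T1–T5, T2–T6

Yes; width 2.

Every vertex of G appears in some bag (union = {a, b, c, d, e, f, g, h}); every edge is covered by a bag; and for each vertex v the set of bags containing v is connected in the bag tree. The decomposition is therefore valid. The largest bag has 3 vertices, so the width is 2.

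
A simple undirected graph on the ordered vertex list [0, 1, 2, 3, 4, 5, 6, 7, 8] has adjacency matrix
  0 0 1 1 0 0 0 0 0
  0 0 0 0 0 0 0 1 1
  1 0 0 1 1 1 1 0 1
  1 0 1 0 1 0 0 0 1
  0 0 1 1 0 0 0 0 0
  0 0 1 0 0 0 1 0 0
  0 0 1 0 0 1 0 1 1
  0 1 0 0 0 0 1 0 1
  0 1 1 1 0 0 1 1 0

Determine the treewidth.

2

A width-2 tree decomposition is:
Bags: B1 = {6, 7, 8}  B2 = {1, 7, 8}  B3 = {2, 6, 8}  B4 = {2, 3, 8}  B5 = {0, 2, 3}  B6 = {2, 3, 4}  B7 = {2, 5, 6}
Tree: B1–B2, B1–B3, B3–B4, B4–B5, B5–B6, B3–B7
Each bag holds 3 vertices, so the decomposition has width 2, which upper-bounds the treewidth. On the other hand G contains the 3-clique {1, 7, 8}. A clique must lie in a single bag of any decomposition, so no decomposition can have width below 2. Hence tw(G) = 2 exactly.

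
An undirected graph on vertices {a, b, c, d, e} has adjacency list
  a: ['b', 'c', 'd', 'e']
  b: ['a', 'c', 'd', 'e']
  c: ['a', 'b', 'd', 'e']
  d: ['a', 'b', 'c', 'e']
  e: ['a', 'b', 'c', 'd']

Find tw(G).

A width-4 tree decomposition is:
Bags: B1 = {a, b, c, d, e}
Tree: (single bag)
A single bag containing all 5 vertices is trivially a valid decomposition of width 4. For the lower bound, the 5 vertices {a, b, c, d, e} are pairwise adjacent, and any tree decomposition puts a clique entirely inside one bag — forcing width ≥ 4. Hence tw(G) = 4 exactly.

4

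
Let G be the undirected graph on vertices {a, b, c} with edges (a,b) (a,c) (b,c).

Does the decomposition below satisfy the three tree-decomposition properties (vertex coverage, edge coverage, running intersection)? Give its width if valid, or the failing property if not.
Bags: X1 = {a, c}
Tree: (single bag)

A tree decomposition must satisfy three properties: every vertex lies in some bag; for every edge, both endpoints lie together in some bag; and for every vertex, the bags containing it form a connected subtree. Here vertex b appears in no bag, so the decomposition is invalid.

No — vertex b appears in no bag.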